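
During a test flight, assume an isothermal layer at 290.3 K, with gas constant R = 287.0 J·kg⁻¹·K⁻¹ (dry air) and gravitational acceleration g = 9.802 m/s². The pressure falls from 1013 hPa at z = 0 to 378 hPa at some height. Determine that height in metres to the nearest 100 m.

Scale height: H = RT/g = 287.0 × 290.3 / 9.802 = 8499.9 m.
Invert the barometric formula: z = H ln(P₀/P).
P₀/P = 1013/378 = 2.6799; ln(2.6799) = 0.98578.
z = 8499.9 × 0.98578 = 8379.0 m.

z ≈ 8400 m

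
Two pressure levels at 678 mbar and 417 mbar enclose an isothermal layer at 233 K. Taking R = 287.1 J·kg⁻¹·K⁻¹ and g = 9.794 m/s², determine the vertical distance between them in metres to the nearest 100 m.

Hypsometric equation: Δz = (R T̄/g) ln(P₁/P₂).
R T̄/g = 287.1 × 233 / 9.794 = 6830.1 m.
ln(678/417) = ln(1.6259) = 0.48606.
Δz = 6830.1 × 0.48606 = 3319.8 m.

Δz ≈ 3300 m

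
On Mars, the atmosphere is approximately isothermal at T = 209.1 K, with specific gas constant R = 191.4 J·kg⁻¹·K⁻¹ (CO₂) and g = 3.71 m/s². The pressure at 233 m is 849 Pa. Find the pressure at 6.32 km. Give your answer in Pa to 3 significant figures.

P ≈ 483 Pa

Scale height: H = RT/g = 191.4 × 209.1 / 3.71 = 10788 m.
Between two levels, P₂ = P₁ exp(−Δz/H) with Δz = z₂ − z₁.
Δz = 6320.0 − 233.00 = 6087.0 m; Δz/H = 6087.0/10788 = 0.56424.
P₂ = 849 × exp(−0.56424) = 849 × 0.56879 = 482.90 Pa.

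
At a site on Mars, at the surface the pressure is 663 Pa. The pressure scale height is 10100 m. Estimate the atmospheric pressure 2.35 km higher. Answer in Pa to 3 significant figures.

P ≈ 525 Pa

Barometric formula: P = P₀ exp(−z/H).
z/H = 2350.0/10100 = 0.23267; exp(−0.23267) = 0.79242.
P = 663 × 0.79242 = 525.37 Pa.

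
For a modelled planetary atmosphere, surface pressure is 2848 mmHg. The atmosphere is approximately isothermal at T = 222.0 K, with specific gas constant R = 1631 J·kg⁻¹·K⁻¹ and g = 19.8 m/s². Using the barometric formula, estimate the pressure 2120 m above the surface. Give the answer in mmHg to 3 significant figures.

P ≈ 2540 mmHg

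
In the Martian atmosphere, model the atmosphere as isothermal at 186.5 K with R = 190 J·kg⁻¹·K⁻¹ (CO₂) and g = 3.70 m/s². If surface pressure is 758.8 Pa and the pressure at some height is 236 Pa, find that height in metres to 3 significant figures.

Scale height: H = RT/g = 190 × 186.5 / 3.70 = 9577.0 m.
Invert the barometric formula: z = H ln(P₀/P).
P₀/P = 758.8/236 = 3.2153; ln(3.2153) = 1.1679.
z = 9577.0 × 1.1679 = 11185 m.

z ≈ 11200 m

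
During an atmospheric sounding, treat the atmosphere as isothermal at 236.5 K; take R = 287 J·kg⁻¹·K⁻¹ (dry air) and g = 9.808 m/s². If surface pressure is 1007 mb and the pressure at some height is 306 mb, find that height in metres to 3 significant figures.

z ≈ 8240 m

Scale height: H = RT/g = 287 × 236.5 / 9.808 = 6920.4 m.
Invert the barometric formula: z = H ln(P₀/P).
P₀/P = 1007/306 = 3.2908; ln(3.2908) = 1.1911.
z = 6920.4 × 1.1911 = 8242.9 m.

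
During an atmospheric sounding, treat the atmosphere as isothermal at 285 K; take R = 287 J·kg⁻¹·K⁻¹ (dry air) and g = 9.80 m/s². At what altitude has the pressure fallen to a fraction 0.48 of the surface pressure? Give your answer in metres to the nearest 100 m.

z ≈ 6100 m

Scale height: H = RT/g = 287 × 285 / 9.80 = 8346.4 m.
Set P/P₀ = exp(−z/H) = 0.48, so z = −H ln(0.48).
−ln(0.48) = 0.73397; z = 8346.4 × 0.73397 = 6126.0 m.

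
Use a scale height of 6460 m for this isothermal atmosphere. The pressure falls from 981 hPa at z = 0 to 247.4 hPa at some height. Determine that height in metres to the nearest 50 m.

Invert the barometric formula: z = H ln(P₀/P).
P₀/P = 981/247.4 = 3.9652; ln(3.9652) = 1.3776.
z = 6460.0 × 1.3776 = 8899.3 m.

z ≈ 8900 m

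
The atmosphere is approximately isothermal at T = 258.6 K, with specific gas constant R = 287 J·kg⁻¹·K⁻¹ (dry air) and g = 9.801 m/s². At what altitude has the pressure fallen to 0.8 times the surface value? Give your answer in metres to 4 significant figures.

Scale height: H = RT/g = 287 × 258.6 / 9.801 = 7572.5 m.
Set P/P₀ = exp(−z/H) = 0.8, so z = −H ln(0.8).
−ln(0.8) = 0.22314; z = 7572.5 × 0.22314 = 1689.7 m.

z ≈ 1690 m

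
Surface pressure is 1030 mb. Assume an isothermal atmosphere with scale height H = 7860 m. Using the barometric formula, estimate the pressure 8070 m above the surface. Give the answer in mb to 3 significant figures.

P ≈ 369 mb

Barometric formula: P = P₀ exp(−z/H).
z/H = 8070.0/7860.0 = 1.0267; exp(−1.0267) = 0.35819.
P = 1030 × 0.35819 = 368.94 mb.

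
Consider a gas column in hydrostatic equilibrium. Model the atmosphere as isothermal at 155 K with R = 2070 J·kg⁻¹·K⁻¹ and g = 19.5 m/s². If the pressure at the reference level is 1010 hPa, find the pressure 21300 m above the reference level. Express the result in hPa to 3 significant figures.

P ≈ 277 hPa

Scale height: H = RT/g = 2070 × 155 / 19.5 = 16454 m.
Barometric formula: P = P₀ exp(−z/H).
z/H = 21300/16454 = 1.2945; exp(−1.2945) = 0.27403.
P = 1010 × 0.27403 = 276.77 hPa.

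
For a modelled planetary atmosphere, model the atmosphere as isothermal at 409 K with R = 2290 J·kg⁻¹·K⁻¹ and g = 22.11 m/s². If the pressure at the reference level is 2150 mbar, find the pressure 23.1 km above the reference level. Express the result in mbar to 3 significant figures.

Scale height: H = RT/g = 2290 × 409 / 22.11 = 42361 m.
Barometric formula: P = P₀ exp(−z/H).
z/H = 23100/42361 = 0.54531; exp(−0.54531) = 0.57966.
P = 2150 × 0.57966 = 1246.3 mbar.

P ≈ 1250 mbar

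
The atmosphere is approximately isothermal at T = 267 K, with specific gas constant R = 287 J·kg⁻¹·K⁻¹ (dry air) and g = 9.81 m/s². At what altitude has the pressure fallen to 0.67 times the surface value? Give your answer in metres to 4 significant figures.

Scale height: H = RT/g = 287 × 267 / 9.81 = 7811.3 m.
Set P/P₀ = exp(−z/H) = 0.67, so z = −H ln(0.67).
−ln(0.67) = 0.40048; z = 7811.3 × 0.40048 = 3128.3 m.

z ≈ 3128 m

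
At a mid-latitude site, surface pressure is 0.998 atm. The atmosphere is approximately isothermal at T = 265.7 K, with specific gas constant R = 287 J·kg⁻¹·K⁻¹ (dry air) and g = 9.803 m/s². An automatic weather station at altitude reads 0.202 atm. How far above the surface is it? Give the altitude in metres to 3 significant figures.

Scale height: H = RT/g = 287 × 265.7 / 9.803 = 7778.8 m.
Invert the barometric formula: z = H ln(P₀/P).
P₀/P = 0.998/0.202 = 4.9406; ln(4.9406) = 1.5975.
z = 7778.8 × 1.5975 = 12427 m.

z ≈ 12400 m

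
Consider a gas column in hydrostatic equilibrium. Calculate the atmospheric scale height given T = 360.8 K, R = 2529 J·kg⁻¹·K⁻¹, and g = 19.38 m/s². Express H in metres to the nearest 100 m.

H ≈ 47100 m

The scale height of an isothermal atmosphere is H = RT/g.
H = 2529 × 360.8 / 19.38 = 912460/19.38 = 47083 m.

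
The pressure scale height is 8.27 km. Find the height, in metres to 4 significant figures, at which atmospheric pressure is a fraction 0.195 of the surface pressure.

z ≈ 13520 m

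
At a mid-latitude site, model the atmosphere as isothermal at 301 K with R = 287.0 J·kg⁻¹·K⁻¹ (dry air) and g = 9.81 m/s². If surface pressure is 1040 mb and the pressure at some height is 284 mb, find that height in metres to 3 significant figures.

z ≈ 11400 m

Scale height: H = RT/g = 287.0 × 301 / 9.81 = 8806.0 m.
Invert the barometric formula: z = H ln(P₀/P).
P₀/P = 1040/284 = 3.6620; ln(3.6620) = 1.2980.
z = 8806.0 × 1.2980 = 11430 m.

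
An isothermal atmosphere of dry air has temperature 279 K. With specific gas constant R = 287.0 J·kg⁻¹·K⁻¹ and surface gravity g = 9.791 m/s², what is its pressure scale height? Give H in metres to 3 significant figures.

The scale height of an isothermal atmosphere is H = RT/g.
H = 287.0 × 279 / 9.791 = 80073/9.791 = 8178.2 m.

H ≈ 8180 m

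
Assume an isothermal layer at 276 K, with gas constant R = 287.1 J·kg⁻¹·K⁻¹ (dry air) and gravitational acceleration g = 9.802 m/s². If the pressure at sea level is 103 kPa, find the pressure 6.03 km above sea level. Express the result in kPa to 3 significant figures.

Scale height: H = RT/g = 287.1 × 276 / 9.802 = 8084.0 m.
Barometric formula: P = P₀ exp(−z/H).
z/H = 6030.0/8084.0 = 0.74592; exp(−0.74592) = 0.47430.
P = 103 × 0.47430 = 48.853 kPa.

P ≈ 48.9 kPa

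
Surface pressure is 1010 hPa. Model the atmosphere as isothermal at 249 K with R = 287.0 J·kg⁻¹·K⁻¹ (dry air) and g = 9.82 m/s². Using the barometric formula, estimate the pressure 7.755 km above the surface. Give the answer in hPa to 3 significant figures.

P ≈ 348 hPa

Scale height: H = RT/g = 287.0 × 249 / 9.82 = 7277.3 m.
Barometric formula: P = P₀ exp(−z/H).
z/H = 7755.0/7277.3 = 1.0656; exp(−1.0656) = 0.34452.
P = 1010 × 0.34452 = 347.97 hPa.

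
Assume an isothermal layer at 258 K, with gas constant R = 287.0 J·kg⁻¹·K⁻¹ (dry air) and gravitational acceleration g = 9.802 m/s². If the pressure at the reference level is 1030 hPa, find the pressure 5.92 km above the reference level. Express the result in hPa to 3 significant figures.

Scale height: H = RT/g = 287.0 × 258 / 9.802 = 7554.2 m.
Barometric formula: P = P₀ exp(−z/H).
z/H = 5920.0/7554.2 = 0.78367; exp(−0.78367) = 0.45673.
P = 1030 × 0.45673 = 470.43 hPa.

P ≈ 470 hPa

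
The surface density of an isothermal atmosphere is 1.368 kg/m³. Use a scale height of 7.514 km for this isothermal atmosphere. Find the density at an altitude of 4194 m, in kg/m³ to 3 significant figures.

ρ ≈ 0.783 kg/m³

In an isothermal atmosphere, density decays like pressure: ρ = ρ₀ exp(−z/H).
z/H = 4194.0/7514.0 = 0.55816; exp(−0.55816) = 0.57226.
ρ = 1.368 × 0.57226 = 0.78285 kg/m³.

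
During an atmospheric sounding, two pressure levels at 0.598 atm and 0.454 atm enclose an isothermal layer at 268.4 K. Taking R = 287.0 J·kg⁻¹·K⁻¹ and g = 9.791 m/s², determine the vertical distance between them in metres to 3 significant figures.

Δz ≈ 2170 m

Hypsometric equation: Δz = (R T̄/g) ln(P₁/P₂).
R T̄/g = 287.0 × 268.4 / 9.791 = 7867.5 m.
ln(0.598/0.454) = ln(1.3172) = 0.27551.
Δz = 7867.5 × 0.27551 = 2167.6 m.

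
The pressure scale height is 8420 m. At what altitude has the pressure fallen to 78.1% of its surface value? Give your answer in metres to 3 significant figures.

z ≈ 2080 m

Set P/P₀ = exp(−z/H) = 0.781, so z = −H ln(0.781).
−ln(0.781) = 0.24718; z = 8420.0 × 0.24718 = 2081.3 m.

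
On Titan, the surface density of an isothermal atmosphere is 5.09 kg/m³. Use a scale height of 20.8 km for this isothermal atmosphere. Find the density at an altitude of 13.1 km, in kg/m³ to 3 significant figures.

In an isothermal atmosphere, density decays like pressure: ρ = ρ₀ exp(−z/H).
z/H = 13100/20800 = 0.62981; exp(−0.62981) = 0.53269.
ρ = 5.09 × 0.53269 = 2.7114 kg/m³.

ρ ≈ 2.71 kg/m³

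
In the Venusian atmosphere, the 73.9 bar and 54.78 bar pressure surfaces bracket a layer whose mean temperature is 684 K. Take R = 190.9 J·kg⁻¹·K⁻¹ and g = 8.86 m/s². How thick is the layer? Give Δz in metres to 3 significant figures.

Hypsometric equation: Δz = (R T̄/g) ln(P₁/P₂).
R T̄/g = 190.9 × 684 / 8.86 = 14738 m.
ln(73.9/54.78) = ln(1.3490) = 0.29936.
Δz = 14738 × 0.29936 = 4412.0 m.

Δz ≈ 4410 m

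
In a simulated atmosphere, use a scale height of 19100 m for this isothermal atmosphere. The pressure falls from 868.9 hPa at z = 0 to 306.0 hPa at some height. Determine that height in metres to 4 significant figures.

z ≈ 19930 m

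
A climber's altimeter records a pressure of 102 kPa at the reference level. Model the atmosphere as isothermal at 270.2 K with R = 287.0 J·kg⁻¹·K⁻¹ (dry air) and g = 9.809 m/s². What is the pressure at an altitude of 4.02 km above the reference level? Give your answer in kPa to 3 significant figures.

Scale height: H = RT/g = 287.0 × 270.2 / 9.809 = 7905.7 m.
Barometric formula: P = P₀ exp(−z/H).
z/H = 4020.0/7905.7 = 0.50849; exp(−0.50849) = 0.60140.
P = 102 × 0.60140 = 61.343 kPa.

P ≈ 61.3 kPa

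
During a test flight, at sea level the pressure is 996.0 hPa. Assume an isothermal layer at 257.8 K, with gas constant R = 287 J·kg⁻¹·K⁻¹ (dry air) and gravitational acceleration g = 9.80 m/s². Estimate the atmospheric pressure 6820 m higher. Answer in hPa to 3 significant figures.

Scale height: H = RT/g = 287 × 257.8 / 9.80 = 7549.9 m.
Barometric formula: P = P₀ exp(−z/H).
z/H = 6820.0/7549.9 = 0.90332; exp(−0.90332) = 0.40522.
P = 996.0 × 0.40522 = 403.60 hPa.

P ≈ 404 hPa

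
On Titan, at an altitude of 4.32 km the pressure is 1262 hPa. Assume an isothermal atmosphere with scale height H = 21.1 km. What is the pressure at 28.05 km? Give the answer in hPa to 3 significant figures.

Between two levels, P₂ = P₁ exp(−Δz/H) with Δz = z₂ − z₁.
Δz = 28050 − 4320.0 = 23730 m; Δz/H = 23730/21100 = 1.1246.
P₂ = 1262 × exp(−1.1246) = 1262 × 0.32478 = 409.87 hPa.

P ≈ 410 hPa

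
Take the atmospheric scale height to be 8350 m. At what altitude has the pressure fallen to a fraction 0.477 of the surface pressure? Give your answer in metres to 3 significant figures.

Set P/P₀ = exp(−z/H) = 0.477, so z = −H ln(0.477).
−ln(0.477) = 0.74024; z = 8350.0 × 0.74024 = 6181.0 m.

z ≈ 6180 m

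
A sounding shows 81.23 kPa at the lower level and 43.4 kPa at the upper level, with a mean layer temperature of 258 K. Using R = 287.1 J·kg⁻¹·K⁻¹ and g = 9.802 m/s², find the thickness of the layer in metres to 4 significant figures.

Δz ≈ 4737 m

Hypsometric equation: Δz = (R T̄/g) ln(P₁/P₂).
R T̄/g = 287.1 × 258 / 9.802 = 7556.8 m.
ln(81.23/43.4) = ln(1.8717) = 0.62685.
Δz = 7556.8 × 0.62685 = 4737.0 m.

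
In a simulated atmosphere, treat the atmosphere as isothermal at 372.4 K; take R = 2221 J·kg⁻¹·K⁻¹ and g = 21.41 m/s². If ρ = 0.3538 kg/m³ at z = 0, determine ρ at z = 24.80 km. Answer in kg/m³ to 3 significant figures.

Scale height: H = RT/g = 2221 × 372.4 / 21.41 = 38631 m.
In an isothermal atmosphere, density decays like pressure: ρ = ρ₀ exp(−z/H).
z/H = 24800/38631 = 0.64197; exp(−0.64197) = 0.52625.
ρ = 0.3538 × 0.52625 = 0.18619 kg/m³.

ρ ≈ 0.186 kg/m³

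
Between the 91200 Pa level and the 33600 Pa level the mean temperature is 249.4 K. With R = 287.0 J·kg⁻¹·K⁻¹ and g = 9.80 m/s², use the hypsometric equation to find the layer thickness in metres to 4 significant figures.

Hypsometric equation: Δz = (R T̄/g) ln(P₁/P₂).
R T̄/g = 287.0 × 249.4 / 9.80 = 7303.9 m.
ln(91200/33600) = ln(2.7143) = 0.99853.
Δz = 7303.9 × 0.99853 = 7293.2 m.

Δz ≈ 7293 m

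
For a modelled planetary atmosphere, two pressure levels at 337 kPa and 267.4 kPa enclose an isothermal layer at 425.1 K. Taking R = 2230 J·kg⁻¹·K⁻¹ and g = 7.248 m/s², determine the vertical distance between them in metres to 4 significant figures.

Δz ≈ 30260 m

Hypsometric equation: Δz = (R T̄/g) ln(P₁/P₂).
R T̄/g = 2230 × 425.1 / 7.248 = 130790 m.
ln(337/267.4) = ln(1.2603) = 0.23135.
Δz = 130790 × 0.23135 = 30258 m.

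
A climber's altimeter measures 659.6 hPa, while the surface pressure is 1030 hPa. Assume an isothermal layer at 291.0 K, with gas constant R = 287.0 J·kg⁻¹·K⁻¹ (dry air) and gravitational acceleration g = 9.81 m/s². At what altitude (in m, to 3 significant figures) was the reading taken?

z ≈ 3790 m

Scale height: H = RT/g = 287.0 × 291.0 / 9.81 = 8513.5 m.
Invert the barometric formula: z = H ln(P₀/P).
P₀/P = 1030/659.6 = 1.5616; ln(1.5616) = 0.44571.
z = 8513.5 × 0.44571 = 3794.6 m.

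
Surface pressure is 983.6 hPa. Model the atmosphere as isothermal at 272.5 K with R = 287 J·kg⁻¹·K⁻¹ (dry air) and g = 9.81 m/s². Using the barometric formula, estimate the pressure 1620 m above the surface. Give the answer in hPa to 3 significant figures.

P ≈ 803 hPa

Scale height: H = RT/g = 287 × 272.5 / 9.81 = 7972.2 m.
Barometric formula: P = P₀ exp(−z/H).
z/H = 1620.0/7972.2 = 0.20321; exp(−0.20321) = 0.81611.
P = 983.6 × 0.81611 = 802.73 hPa.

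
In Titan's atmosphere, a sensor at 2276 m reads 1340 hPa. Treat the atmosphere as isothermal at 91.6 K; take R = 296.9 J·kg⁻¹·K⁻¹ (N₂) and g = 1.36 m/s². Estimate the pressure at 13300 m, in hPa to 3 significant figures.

P ≈ 772 hPa

Scale height: H = RT/g = 296.9 × 91.6 / 1.36 = 19997 m.
Between two levels, P₂ = P₁ exp(−Δz/H) with Δz = z₂ − z₁.
Δz = 13300 − 2276.0 = 11024 m; Δz/H = 11024/19997 = 0.55128.
P₂ = 1340 × exp(−0.55128) = 1340 × 0.57621 = 772.12 hPa.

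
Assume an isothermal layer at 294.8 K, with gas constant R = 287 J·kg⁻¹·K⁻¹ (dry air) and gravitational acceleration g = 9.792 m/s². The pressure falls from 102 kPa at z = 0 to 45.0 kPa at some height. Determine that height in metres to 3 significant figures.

z ≈ 7070 m

Scale height: H = RT/g = 287 × 294.8 / 9.792 = 8640.5 m.
Invert the barometric formula: z = H ln(P₀/P).
P₀/P = 102/45.0 = 2.2667; ln(2.2667) = 0.81833.
z = 8640.5 × 0.81833 = 7070.8 m.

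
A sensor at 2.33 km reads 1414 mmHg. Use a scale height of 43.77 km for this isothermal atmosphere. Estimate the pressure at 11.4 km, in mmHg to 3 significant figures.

Between two levels, P₂ = P₁ exp(−Δz/H) with Δz = z₂ − z₁.
Δz = 11400 − 2330.0 = 9070.0 m; Δz/H = 9070.0/43770 = 0.20722.
P₂ = 1414 × exp(−0.20722) = 1414 × 0.81284 = 1149.4 mmHg.

P ≈ 1150 mmHg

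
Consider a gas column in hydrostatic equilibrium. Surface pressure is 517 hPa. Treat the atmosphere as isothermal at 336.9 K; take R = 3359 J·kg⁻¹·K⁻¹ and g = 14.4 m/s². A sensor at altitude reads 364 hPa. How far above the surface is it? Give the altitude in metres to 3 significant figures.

z ≈ 27600 m

Scale height: H = RT/g = 3359 × 336.9 / 14.4 = 78587 m.
Invert the barometric formula: z = H ln(P₀/P).
P₀/P = 517/364 = 1.4203; ln(1.4203) = 0.35087.
z = 78587 × 0.35087 = 27574 m.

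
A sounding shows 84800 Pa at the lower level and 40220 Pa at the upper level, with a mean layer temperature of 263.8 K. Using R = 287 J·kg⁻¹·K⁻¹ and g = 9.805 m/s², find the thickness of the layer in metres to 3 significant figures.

Δz ≈ 5760 m

Hypsometric equation: Δz = (R T̄/g) ln(P₁/P₂).
R T̄/g = 287 × 263.8 / 9.805 = 7721.6 m.
ln(84800/40220) = ln(2.1084) = 0.74593.
Δz = 7721.6 × 0.74593 = 5759.8 m.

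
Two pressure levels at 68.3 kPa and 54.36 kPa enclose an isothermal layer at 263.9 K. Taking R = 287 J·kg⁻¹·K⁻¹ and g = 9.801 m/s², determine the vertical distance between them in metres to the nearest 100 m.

Δz ≈ 1800 m

Hypsometric equation: Δz = (R T̄/g) ln(P₁/P₂).
R T̄/g = 287 × 263.9 / 9.801 = 7727.7 m.
ln(68.3/54.36) = ln(1.2564) = 0.22825.
Δz = 7727.7 × 0.22825 = 1763.8 m.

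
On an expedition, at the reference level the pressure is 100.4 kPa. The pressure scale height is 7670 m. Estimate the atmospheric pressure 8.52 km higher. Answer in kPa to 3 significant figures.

P ≈ 33.1 kPa

Barometric formula: P = P₀ exp(−z/H).
z/H = 8520.0/7670.0 = 1.1108; exp(−1.1108) = 0.32930.
P = 100.4 × 0.32930 = 33.062 kPa.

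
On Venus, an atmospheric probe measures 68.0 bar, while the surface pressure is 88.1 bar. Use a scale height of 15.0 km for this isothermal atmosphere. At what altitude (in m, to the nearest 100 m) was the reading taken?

z ≈ 3900 m

Invert the barometric formula: z = H ln(P₀/P).
P₀/P = 88.1/68.0 = 1.2956; ln(1.2956) = 0.25897.
z = 15000 × 0.25897 = 3884.5 m.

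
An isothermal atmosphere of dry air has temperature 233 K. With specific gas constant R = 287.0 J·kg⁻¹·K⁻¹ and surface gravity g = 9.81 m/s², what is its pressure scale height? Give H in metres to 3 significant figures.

The scale height of an isothermal atmosphere is H = RT/g.
H = 287.0 × 233 / 9.81 = 66871/9.81 = 6816.6 m.

H ≈ 6820 m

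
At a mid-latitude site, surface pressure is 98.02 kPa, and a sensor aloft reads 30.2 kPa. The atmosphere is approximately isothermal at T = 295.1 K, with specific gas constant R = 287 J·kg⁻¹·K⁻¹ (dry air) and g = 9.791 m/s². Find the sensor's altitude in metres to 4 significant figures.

z ≈ 10180 m

Scale height: H = RT/g = 287 × 295.1 / 9.791 = 8650.2 m.
Invert the barometric formula: z = H ln(P₀/P).
P₀/P = 98.02/30.2 = 3.2457; ln(3.2457) = 1.1773.
z = 8650.2 × 1.1773 = 10184 m.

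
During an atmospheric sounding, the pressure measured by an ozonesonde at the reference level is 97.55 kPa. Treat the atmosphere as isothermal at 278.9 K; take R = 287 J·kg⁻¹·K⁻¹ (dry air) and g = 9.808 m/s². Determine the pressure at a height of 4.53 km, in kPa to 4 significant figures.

Scale height: H = RT/g = 287 × 278.9 / 9.808 = 8161.1 m.
Barometric formula: P = P₀ exp(−z/H).
z/H = 4530.0/8161.1 = 0.55507; exp(−0.55507) = 0.57403.
P = 97.55 × 0.57403 = 55.997 kPa.

P ≈ 56.00 kPa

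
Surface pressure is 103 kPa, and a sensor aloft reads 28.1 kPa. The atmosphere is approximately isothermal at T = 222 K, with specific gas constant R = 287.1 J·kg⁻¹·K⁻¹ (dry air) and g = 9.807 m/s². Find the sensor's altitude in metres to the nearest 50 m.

Scale height: H = RT/g = 287.1 × 222 / 9.807 = 6499.1 m.
Invert the barometric formula: z = H ln(P₀/P).
P₀/P = 103/28.1 = 3.6655; ln(3.6655) = 1.2990.
z = 6499.1 × 1.2990 = 8442.3 m.

z ≈ 8450 m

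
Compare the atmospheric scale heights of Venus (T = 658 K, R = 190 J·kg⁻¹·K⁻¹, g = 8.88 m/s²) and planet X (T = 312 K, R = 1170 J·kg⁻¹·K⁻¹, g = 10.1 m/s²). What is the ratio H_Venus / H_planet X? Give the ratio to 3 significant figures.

H_Venus/H_planet X ≈ 0.390

H = RT/g for each body.
H_Venus = 190 × 658 / 8.88 = 14079 m.
H_planet X = 1170 × 312 / 10.1 = 36143 m.
H_Venus/H_planet X = 14079/36143 = 0.38954.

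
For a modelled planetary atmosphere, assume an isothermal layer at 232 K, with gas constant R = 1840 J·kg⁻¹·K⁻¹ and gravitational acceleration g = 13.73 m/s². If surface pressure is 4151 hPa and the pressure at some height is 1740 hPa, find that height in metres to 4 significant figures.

z ≈ 27030 m

Scale height: H = RT/g = 1840 × 232 / 13.73 = 31091 m.
Invert the barometric formula: z = H ln(P₀/P).
P₀/P = 4151/1740 = 2.3856; ln(2.3856) = 0.86945.
z = 31091 × 0.86945 = 27032 m.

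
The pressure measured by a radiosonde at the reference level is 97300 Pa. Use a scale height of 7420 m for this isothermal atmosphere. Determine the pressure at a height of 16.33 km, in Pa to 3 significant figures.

P ≈ 10800 Pa

Barometric formula: P = P₀ exp(−z/H).
z/H = 16330/7420.0 = 2.2008; exp(−2.2008) = 0.11071.
P = 97300 × 0.11071 = 10772 Pa.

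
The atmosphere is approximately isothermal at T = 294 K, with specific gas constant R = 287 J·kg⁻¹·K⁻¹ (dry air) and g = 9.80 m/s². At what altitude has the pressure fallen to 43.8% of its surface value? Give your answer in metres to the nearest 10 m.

Scale height: H = RT/g = 287 × 294 / 9.80 = 8610.0 m.
Set P/P₀ = exp(−z/H) = 0.438, so z = −H ln(0.438).
−ln(0.438) = 0.82554; z = 8610.0 × 0.82554 = 7107.9 m.

z ≈ 7110 m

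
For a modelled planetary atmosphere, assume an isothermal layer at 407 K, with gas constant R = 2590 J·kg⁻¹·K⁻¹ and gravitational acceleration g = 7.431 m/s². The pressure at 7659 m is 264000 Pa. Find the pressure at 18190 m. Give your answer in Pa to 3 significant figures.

Scale height: H = RT/g = 2590 × 407 / 7.431 = 141860 m.
Between two levels, P₂ = P₁ exp(−Δz/H) with Δz = z₂ − z₁.
Δz = 18190 − 7659.0 = 10531 m; Δz/H = 10531/141860 = 0.074235.
P₂ = 264000 × exp(−0.074235) = 264000 × 0.92845 = 245110 Pa.

P ≈ 245000 Pa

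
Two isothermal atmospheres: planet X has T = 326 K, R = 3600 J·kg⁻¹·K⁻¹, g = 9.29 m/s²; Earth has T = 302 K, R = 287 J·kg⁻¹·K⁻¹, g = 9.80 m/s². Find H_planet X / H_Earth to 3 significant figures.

H_planet X/H_Earth ≈ 14.3

H = RT/g for each body.
H_planet X = 3600 × 326 / 9.29 = 126330 m.
H_Earth = 287 × 302 / 9.80 = 8844.3 m.
H_planet X/H_Earth = 126330/8844.3 = 14.284.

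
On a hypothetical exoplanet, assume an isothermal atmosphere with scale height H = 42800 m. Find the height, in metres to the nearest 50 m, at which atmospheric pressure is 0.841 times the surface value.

Set P/P₀ = exp(−z/H) = 0.841, so z = −H ln(0.841).
−ln(0.841) = 0.17316; z = 42800 × 0.17316 = 7411.2 m.

z ≈ 7400 m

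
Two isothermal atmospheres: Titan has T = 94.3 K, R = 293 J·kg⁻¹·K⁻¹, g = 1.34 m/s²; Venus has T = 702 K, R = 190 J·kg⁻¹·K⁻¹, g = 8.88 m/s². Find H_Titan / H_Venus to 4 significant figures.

H_Titan/H_Venus ≈ 1.373

H = RT/g for each body.
H_Titan = 293 × 94.3 / 1.34 = 20619 m.
H_Venus = 190 × 702 / 8.88 = 15020 m.
H_Titan/H_Venus = 20619/15020 = 1.3728.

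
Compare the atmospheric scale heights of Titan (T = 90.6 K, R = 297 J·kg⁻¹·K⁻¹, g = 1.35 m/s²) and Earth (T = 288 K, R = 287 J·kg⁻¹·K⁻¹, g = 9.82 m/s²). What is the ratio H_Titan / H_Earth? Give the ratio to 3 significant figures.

H_Titan/H_Earth ≈ 2.37

H = RT/g for each body.
H_Titan = 297 × 90.6 / 1.35 = 19932 m.
H_Earth = 287 × 288 / 9.82 = 8417.1 m.
H_Titan/H_Earth = 19932/8417.1 = 2.3680.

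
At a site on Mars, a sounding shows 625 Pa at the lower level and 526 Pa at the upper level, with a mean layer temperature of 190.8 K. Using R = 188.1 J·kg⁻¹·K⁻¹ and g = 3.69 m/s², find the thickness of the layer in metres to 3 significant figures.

Hypsometric equation: Δz = (R T̄/g) ln(P₁/P₂).
R T̄/g = 188.1 × 190.8 / 3.69 = 9726.1 m.
ln(625/526) = ln(1.1882) = 0.17244.
Δz = 9726.1 × 0.17244 = 1677.2 m.

Δz ≈ 1680 m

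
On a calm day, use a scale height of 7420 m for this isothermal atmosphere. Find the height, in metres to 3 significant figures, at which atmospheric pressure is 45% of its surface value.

Set P/P₀ = exp(−z/H) = 0.45, so z = −H ln(0.45).
−ln(0.45) = 0.79851; z = 7420.0 × 0.79851 = 5924.9 m.

z ≈ 5920 m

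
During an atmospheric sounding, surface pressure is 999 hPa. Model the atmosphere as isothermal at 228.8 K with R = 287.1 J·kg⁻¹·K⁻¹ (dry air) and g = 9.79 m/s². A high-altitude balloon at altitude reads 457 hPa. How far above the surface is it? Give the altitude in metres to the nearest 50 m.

Scale height: H = RT/g = 287.1 × 228.8 / 9.79 = 6709.8 m.
Invert the barometric formula: z = H ln(P₀/P).
P₀/P = 999/457 = 2.1860; ln(2.1860) = 0.78207.
z = 6709.8 × 0.78207 = 5247.5 m.

z ≈ 5250 m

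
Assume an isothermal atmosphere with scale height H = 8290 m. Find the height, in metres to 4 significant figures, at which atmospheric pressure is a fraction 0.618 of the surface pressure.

Set P/P₀ = exp(−z/H) = 0.618, so z = −H ln(0.618).
−ln(0.618) = 0.48127; z = 8290.0 × 0.48127 = 3989.7 m.

z ≈ 3990 m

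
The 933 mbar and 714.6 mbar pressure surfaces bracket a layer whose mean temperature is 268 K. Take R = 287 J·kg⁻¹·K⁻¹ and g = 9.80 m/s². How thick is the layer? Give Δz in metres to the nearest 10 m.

Hypsometric equation: Δz = (R T̄/g) ln(P₁/P₂).
R T̄/g = 287 × 268 / 9.80 = 7848.6 m.
ln(933/714.6) = ln(1.3056) = 0.26666.
Δz = 7848.6 × 0.26666 = 2092.9 m.

Δz ≈ 2090 m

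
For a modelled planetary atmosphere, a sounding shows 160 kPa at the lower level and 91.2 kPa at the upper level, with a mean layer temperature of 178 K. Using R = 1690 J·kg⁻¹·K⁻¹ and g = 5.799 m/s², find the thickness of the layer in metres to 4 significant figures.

Hypsometric equation: Δz = (R T̄/g) ln(P₁/P₂).
R T̄/g = 1690 × 178 / 5.799 = 51874 m.
ln(160/91.2) = ln(1.7544) = 0.56213.
Δz = 51874 × 0.56213 = 29160 m.

Δz ≈ 29160 m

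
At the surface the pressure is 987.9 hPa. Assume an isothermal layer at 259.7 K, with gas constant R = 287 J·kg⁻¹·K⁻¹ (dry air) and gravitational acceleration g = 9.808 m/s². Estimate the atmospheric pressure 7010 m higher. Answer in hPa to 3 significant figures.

Scale height: H = RT/g = 287 × 259.7 / 9.808 = 7599.3 m.
Barometric formula: P = P₀ exp(−z/H).
z/H = 7010.0/7599.3 = 0.92245; exp(−0.92245) = 0.39754.
P = 987.9 × 0.39754 = 392.73 hPa.

P ≈ 393 hPa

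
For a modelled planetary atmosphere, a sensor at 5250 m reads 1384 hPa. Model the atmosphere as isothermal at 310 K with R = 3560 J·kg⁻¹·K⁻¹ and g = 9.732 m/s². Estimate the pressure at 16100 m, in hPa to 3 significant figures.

Scale height: H = RT/g = 3560 × 310 / 9.732 = 113400 m.
Between two levels, P₂ = P₁ exp(−Δz/H) with Δz = z₂ − z₁.
Δz = 16100 − 5250.0 = 10850 m; Δz/H = 10850/113400 = 0.095679.
P₂ = 1384 × exp(−0.095679) = 1384 × 0.90876 = 1257.7 hPa.

P ≈ 1260 hPa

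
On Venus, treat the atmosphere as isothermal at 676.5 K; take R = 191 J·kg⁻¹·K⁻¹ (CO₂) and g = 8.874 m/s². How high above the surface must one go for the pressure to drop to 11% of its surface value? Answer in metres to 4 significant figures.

z ≈ 32140 m

Scale height: H = RT/g = 191 × 676.5 / 8.874 = 14561 m.
Set P/P₀ = exp(−z/H) = 0.11, so z = −H ln(0.11).
−ln(0.11) = 2.2073; z = 14561 × 2.2073 = 32140 m.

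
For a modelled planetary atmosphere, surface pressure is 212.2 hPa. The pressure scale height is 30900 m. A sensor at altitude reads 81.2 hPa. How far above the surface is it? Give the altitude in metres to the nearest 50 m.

Invert the barometric formula: z = H ln(P₀/P).
P₀/P = 212.2/81.2 = 2.6133; ln(2.6133) = 0.96061.
z = 30900 × 0.96061 = 29683 m.

z ≈ 29700 m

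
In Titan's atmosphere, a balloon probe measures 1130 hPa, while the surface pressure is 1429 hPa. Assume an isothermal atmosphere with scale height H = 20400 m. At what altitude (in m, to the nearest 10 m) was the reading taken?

z ≈ 4790 m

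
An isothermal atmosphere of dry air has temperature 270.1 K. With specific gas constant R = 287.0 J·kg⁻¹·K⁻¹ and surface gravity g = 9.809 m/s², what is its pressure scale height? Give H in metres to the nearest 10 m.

H ≈ 7900 m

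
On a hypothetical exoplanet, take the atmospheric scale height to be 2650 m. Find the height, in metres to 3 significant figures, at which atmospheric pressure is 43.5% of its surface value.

Set P/P₀ = exp(−z/H) = 0.435, so z = −H ln(0.435).
−ln(0.435) = 0.83241; z = 2650.0 × 0.83241 = 2205.9 m.

z ≈ 2210 m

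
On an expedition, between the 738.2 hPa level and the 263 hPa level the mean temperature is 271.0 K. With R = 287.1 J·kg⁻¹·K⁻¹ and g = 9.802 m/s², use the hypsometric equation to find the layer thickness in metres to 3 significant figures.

Hypsometric equation: Δz = (R T̄/g) ln(P₁/P₂).
R T̄/g = 287.1 × 271.0 / 9.802 = 7937.6 m.
ln(738.2/263) = ln(2.8068) = 1.0320.
Δz = 7937.6 × 1.0320 = 8191.6 m.

Δz ≈ 8190 m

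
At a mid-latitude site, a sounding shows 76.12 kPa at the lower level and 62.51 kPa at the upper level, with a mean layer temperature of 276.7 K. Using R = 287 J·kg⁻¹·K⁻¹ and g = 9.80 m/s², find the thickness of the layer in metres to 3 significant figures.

Δz ≈ 1600 m

Hypsometric equation: Δz = (R T̄/g) ln(P₁/P₂).
R T̄/g = 287 × 276.7 / 9.80 = 8103.4 m.
ln(76.12/62.51) = ln(1.2177) = 0.19696.
Δz = 8103.4 × 0.19696 = 1596.0 m.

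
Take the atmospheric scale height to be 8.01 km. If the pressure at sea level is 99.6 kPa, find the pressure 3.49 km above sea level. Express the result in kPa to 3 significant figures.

Barometric formula: P = P₀ exp(−z/H).
z/H = 3490.0/8010.0 = 0.43571; exp(−0.43571) = 0.64681.
P = 99.6 × 0.64681 = 64.422 kPa.

P ≈ 64.4 kPa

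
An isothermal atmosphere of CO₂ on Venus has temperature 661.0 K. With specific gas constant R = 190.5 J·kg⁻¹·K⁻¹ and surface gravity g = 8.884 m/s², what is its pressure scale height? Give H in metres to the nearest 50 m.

H ≈ 14150 m

The scale height of an isothermal atmosphere is H = RT/g.
H = 190.5 × 661.0 / 8.884 = 125920/8.884 = 14174 m.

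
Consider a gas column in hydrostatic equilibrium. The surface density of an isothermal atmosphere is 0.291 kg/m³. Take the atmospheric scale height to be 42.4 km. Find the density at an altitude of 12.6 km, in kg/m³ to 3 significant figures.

ρ ≈ 0.216 kg/m³

In an isothermal atmosphere, density decays like pressure: ρ = ρ₀ exp(−z/H).
z/H = 12600/42400 = 0.29717; exp(−0.29717) = 0.74292.
ρ = 0.291 × 0.74292 = 0.21619 kg/m³.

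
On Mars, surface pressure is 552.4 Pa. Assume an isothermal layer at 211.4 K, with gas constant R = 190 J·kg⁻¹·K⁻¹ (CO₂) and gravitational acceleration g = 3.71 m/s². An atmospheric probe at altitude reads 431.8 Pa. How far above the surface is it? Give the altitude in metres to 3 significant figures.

z ≈ 2670 m

Scale height: H = RT/g = 190 × 211.4 / 3.71 = 10826 m.
Invert the barometric formula: z = H ln(P₀/P).
P₀/P = 552.4/431.8 = 1.2793; ln(1.2793) = 0.24631.
z = 10826 × 0.24631 = 2666.6 m.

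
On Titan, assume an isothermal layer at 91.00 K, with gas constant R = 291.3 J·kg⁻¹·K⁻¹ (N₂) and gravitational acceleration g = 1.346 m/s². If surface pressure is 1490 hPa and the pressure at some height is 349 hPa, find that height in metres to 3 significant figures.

Scale height: H = RT/g = 291.3 × 91.00 / 1.346 = 19694 m.
Invert the barometric formula: z = H ln(P₀/P).
P₀/P = 1490/349 = 4.2693; ln(4.2693) = 1.4514.
z = 19694 × 1.4514 = 28584 m.

z ≈ 28600 m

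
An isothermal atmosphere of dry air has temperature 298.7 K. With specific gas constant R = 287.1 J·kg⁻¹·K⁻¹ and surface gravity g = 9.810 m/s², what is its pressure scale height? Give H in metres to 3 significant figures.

The scale height of an isothermal atmosphere is H = RT/g.
H = 287.1 × 298.7 / 9.810 = 85757/9.810 = 8741.8 m.

H ≈ 8740 m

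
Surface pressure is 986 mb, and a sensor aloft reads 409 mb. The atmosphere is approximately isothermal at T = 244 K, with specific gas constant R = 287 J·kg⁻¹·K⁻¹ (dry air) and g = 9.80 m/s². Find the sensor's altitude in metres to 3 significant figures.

z ≈ 6290 m

Scale height: H = RT/g = 287 × 244 / 9.80 = 7145.7 m.
Invert the barometric formula: z = H ln(P₀/P).
P₀/P = 986/409 = 2.4108; ln(2.4108) = 0.87996.
z = 7145.7 × 0.87996 = 6287.9 m.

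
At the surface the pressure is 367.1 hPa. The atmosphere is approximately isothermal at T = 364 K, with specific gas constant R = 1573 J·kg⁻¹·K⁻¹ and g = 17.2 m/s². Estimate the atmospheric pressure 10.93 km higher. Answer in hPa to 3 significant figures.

P ≈ 264 hPa

Scale height: H = RT/g = 1573 × 364 / 17.2 = 33289 m.
Barometric formula: P = P₀ exp(−z/H).
z/H = 10930/33289 = 0.32834; exp(−0.32834) = 0.72012.
P = 367.1 × 0.72012 = 264.36 hPa.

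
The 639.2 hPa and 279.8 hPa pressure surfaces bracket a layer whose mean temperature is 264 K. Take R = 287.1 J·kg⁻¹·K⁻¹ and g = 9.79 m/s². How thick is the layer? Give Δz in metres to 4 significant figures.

Δz ≈ 6396 m

Hypsometric equation: Δz = (R T̄/g) ln(P₁/P₂).
R T̄/g = 287.1 × 264 / 9.79 = 7742.0 m.
ln(639.2/279.8) = ln(2.2845) = 0.82615.
Δz = 7742.0 × 0.82615 = 6396.1 m.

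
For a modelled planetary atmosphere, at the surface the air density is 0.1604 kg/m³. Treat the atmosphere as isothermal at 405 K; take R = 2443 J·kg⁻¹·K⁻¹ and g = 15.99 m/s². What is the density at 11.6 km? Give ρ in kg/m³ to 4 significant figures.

Scale height: H = RT/g = 2443 × 405 / 15.99 = 61877 m.
In an isothermal atmosphere, density decays like pressure: ρ = ρ₀ exp(−z/H).
z/H = 11600/61877 = 0.18747; exp(−0.18747) = 0.82905.
ρ = 0.1604 × 0.82905 = 0.13298 kg/m³.

ρ ≈ 0.1330 kg/m³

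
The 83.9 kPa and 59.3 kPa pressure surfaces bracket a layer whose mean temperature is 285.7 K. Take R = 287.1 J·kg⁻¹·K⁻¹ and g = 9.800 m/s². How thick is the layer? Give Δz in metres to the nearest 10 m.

Δz ≈ 2900 m

Hypsometric equation: Δz = (R T̄/g) ln(P₁/P₂).
R T̄/g = 287.1 × 285.7 / 9.800 = 8369.8 m.
ln(83.9/59.3) = ln(1.4148) = 0.34699.
Δz = 8369.8 × 0.34699 = 2904.2 m.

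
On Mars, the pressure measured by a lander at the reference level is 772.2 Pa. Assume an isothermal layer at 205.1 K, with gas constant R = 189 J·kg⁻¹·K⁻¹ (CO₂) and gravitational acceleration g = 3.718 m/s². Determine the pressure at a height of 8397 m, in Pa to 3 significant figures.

Scale height: H = RT/g = 189 × 205.1 / 3.718 = 10426 m.
Barometric formula: P = P₀ exp(−z/H).
z/H = 8397.0/10426 = 0.80539; exp(−0.80539) = 0.44691.
P = 772.2 × 0.44691 = 345.10 Pa.

P ≈ 345 Pa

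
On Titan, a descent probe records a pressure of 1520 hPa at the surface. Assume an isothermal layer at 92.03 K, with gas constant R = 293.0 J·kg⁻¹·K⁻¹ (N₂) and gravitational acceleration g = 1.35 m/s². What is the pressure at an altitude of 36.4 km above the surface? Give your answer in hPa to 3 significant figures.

P ≈ 246 hPa

Scale height: H = RT/g = 293.0 × 92.03 / 1.35 = 19974 m.
Barometric formula: P = P₀ exp(−z/H).
z/H = 36400/19974 = 1.8224; exp(−1.8224) = 0.16164.
P = 1520 × 0.16164 = 245.69 hPa.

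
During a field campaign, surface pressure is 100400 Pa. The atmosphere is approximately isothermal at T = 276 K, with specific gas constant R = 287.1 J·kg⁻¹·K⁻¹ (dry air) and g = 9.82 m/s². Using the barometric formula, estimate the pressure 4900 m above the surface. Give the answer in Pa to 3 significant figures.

P ≈ 54700 Pa

Scale height: H = RT/g = 287.1 × 276 / 9.82 = 8069.2 m.
Barometric formula: P = P₀ exp(−z/H).
z/H = 4900.0/8069.2 = 0.60725; exp(−0.60725) = 0.54485.
P = 100400 × 0.54485 = 54703 Pa.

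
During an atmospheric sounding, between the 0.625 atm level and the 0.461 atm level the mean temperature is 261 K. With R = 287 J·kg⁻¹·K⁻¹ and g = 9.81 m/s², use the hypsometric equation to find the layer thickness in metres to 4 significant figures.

Hypsometric equation: Δz = (R T̄/g) ln(P₁/P₂).
R T̄/g = 287 × 261 / 9.81 = 7635.8 m.
ln(0.625/0.461) = ln(1.3557) = 0.30432.
Δz = 7635.8 × 0.30432 = 2323.7 m.

Δz ≈ 2324 m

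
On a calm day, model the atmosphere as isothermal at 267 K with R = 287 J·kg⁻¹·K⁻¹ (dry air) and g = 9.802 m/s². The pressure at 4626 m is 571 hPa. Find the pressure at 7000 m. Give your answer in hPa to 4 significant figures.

P ≈ 421.5 hPa

Scale height: H = RT/g = 287 × 267 / 9.802 = 7817.7 m.
Between two levels, P₂ = P₁ exp(−Δz/H) with Δz = z₂ − z₁.
Δz = 7000.0 − 4626.0 = 2374.0 m; Δz/H = 2374.0/7817.7 = 0.30367.
P₂ = 571 × exp(−0.30367) = 571 × 0.73810 = 421.46 hPa.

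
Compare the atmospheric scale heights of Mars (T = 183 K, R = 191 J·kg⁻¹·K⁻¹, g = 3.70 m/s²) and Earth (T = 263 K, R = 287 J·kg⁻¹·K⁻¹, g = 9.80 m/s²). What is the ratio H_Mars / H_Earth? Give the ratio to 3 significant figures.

H = RT/g for each body.
H_Mars = 191 × 183 / 3.70 = 9446.8 m.
H_Earth = 287 × 263 / 9.80 = 7702.1 m.
H_Mars/H_Earth = 9446.8/7702.1 = 1.2265.

H_Mars/H_Earth ≈ 1.23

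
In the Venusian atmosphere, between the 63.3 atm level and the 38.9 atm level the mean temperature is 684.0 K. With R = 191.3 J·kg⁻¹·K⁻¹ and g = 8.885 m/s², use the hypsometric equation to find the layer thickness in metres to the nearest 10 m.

Δz ≈ 7170 m

Hypsometric equation: Δz = (R T̄/g) ln(P₁/P₂).
R T̄/g = 191.3 × 684.0 / 8.885 = 14727 m.
ln(63.3/38.9) = ln(1.6272) = 0.48686.
Δz = 14727 × 0.48686 = 7170.0 m.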